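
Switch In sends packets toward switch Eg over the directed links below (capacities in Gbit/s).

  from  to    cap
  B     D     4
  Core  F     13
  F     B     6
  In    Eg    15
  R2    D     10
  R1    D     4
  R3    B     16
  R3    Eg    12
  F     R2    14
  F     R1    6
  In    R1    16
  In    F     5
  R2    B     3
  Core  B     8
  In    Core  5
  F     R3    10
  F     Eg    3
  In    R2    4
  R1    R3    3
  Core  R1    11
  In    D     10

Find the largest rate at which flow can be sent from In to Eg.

28

Augment In→Eg: bottleneck 15, flow now 15.
Augment In→F→Eg: bottleneck 3, flow now 18.
Augment In→F→R3→Eg: bottleneck 2, flow now 20.
Augment In→R1→R3→Eg: bottleneck 3, flow now 23.
Augment In→Core→F→R3→Eg: bottleneck 5, flow now 28.
No augmenting path remains; maximum flow = 28.
In the residual graph, reachable from In: {In, R2, R1, B, D}.
Min-cut edges: In→Core (5), In→F (5), In→Eg (15), R1→R3 (3); capacity 5 + 5 + 15 + 3 = 28.
This cut is saturated, so no flow can exceed 28.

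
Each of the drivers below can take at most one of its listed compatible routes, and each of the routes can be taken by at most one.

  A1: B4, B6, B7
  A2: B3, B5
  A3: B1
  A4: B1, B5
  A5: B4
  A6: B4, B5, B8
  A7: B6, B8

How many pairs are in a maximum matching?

Unit-capacity flow: source→left, listed edges, right→sink; max matching = max flow.
Augmenting path A1→B4 (+1); matched 1.
Augmenting path A2→B3 (+1); matched 2.
Augmenting path A3→B1 (+1); matched 3.
Augmenting path A4→B5 (+1); matched 4.
Augmenting path A6→B8 (+1); matched 5.
Augmenting path A7→B6 (+1); matched 6.
Augmenting path A5→B4→A1→B7 (+1); matched 7.
No augmenting path remains; maximum matching = 7.
König certificate: {A1, A2, A3, A4, A5, A6, A7} is a vertex cover of size 7 (every listed pair touches it), so no matching can be larger.

7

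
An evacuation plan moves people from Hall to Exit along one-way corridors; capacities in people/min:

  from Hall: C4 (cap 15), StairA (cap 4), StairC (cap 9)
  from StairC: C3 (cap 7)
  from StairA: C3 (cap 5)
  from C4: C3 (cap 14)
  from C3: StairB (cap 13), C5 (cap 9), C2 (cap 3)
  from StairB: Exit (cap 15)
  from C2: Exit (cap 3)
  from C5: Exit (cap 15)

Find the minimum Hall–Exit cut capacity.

25

Augment Hall→StairC→C3→StairB→Exit: bottleneck 7, flow now 7.
Augment Hall→StairA→C3→StairB→Exit: bottleneck 4, flow now 11.
Augment Hall→C4→C3→StairB→Exit: bottleneck 2, flow now 13.
Augment Hall→C4→C3→C2→Exit: bottleneck 3, flow now 16.
Augment Hall→C4→C3→C5→Exit: bottleneck 9, flow now 25.
No augmenting path remains; maximum flow = 25.
By max-flow min-cut, the minimum cut capacity equals the max flow.
In the residual graph, reachable from Hall: {Hall, StairC, C4}.
Min-cut edges: Hall→StairA (4), StairC→C3 (7), C4→C3 (14); capacity 4 + 7 + 14 = 25.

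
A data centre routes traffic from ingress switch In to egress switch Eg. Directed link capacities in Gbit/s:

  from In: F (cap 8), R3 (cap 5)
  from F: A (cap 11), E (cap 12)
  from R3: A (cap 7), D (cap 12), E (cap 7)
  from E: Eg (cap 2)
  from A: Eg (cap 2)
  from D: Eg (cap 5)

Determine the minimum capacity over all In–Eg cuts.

Augment In→F→E→Eg: bottleneck 2, flow now 2.
Augment In→F→A→Eg: bottleneck 2, flow now 4.
Augment In→R3→D→Eg: bottleneck 5, flow now 9.
No augmenting path remains; maximum flow = 9.
By max-flow min-cut, the minimum cut capacity equals the max flow.
In the residual graph, reachable from In: {In, F, E, A}.
Min-cut edges: In→R3 (5), E→Eg (2), A→Eg (2); capacity 5 + 2 + 2 = 9.

9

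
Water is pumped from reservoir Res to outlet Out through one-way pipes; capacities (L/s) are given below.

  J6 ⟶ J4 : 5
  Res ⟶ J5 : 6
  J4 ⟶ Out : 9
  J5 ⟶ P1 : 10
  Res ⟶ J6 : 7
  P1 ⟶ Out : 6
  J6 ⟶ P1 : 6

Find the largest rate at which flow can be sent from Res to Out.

11

Augment Res→J6→P1→Out: bottleneck 6, flow now 6.
Augment Res→J6→J4→Out: bottleneck 1, flow now 7.
Augment Res→J5→P1→J6→J4→Out: bottleneck 4, flow now 11. (uses reverse residual edge)
No augmenting path remains; maximum flow = 11.
In the residual graph, reachable from Res: {Res, J6, J5, P1}.
Min-cut edges: J6→J4 (5), P1→Out (6); capacity 5 + 6 = 11.
This cut is saturated, so no flow can exceed 11.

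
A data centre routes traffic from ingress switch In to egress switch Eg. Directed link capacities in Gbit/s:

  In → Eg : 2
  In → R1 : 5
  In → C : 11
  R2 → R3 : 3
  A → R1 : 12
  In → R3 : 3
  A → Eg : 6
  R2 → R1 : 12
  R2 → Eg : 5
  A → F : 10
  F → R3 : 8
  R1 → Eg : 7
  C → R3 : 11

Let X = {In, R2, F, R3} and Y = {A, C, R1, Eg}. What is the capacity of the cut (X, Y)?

35

Edges leaving {In, R2, F, R3}: In→C (11), In→R1 (5), In→Eg (2), R2→R1 (12), R2→Eg (5).
Cut capacity = 11 + 5 + 2 + 12 + 5 = 35.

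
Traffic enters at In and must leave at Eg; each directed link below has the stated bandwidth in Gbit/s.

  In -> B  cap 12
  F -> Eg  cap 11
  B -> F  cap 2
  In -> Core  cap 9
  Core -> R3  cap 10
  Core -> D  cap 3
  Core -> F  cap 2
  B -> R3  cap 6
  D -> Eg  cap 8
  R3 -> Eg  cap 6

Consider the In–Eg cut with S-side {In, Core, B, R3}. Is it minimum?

Given cut capacity: 2 + 3 + 2 + 6 = 13.
Augment In→Core→F→Eg: bottleneck 2, flow now 2.
Augment In→Core→R3→Eg: bottleneck 6, flow now 8.
Augment In→Core→D→Eg: bottleneck 1, flow now 9.
Augment In→B→F→Eg: bottleneck 2, flow now 11.
Augment In→B→R3→Core→D→Eg: bottleneck 2, flow now 13. (uses reverse residual edge)
No augmenting path remains; maximum flow = 13.
Cut capacity 13 equals the max flow, so it is a minimum cut.

Yes — it is a minimum cut (capacity 13).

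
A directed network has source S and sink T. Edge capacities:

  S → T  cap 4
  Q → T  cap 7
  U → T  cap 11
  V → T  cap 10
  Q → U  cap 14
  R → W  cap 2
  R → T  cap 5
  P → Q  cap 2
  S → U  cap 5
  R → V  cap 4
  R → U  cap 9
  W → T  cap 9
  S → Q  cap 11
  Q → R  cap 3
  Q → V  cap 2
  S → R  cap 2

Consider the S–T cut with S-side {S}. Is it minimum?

Given cut capacity: 11 + 2 + 5 + 4 = 22.
Augment S→T: bottleneck 4, flow now 4.
Augment S→Q→T: bottleneck 7, flow now 11.
Augment S→R→T: bottleneck 2, flow now 13.
Augment S→U→T: bottleneck 5, flow now 18.
Augment S→Q→R→T: bottleneck 3, flow now 21.
Augment S→Q→U→T: bottleneck 1, flow now 22.
No augmenting path remains; maximum flow = 22.
Cut capacity 22 equals the max flow, so it is a minimum cut.

Yes — it is a minimum cut (capacity 22).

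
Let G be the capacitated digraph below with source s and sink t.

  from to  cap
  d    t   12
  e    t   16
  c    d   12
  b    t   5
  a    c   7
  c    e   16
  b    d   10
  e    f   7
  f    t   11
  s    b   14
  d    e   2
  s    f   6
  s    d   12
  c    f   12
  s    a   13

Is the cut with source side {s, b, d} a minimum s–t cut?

Given cut capacity: 13 + 6 + 5 + 2 + 12 = 38.
Augment s→b→t: bottleneck 5, flow now 5.
Augment s→d→t: bottleneck 12, flow now 17.
Augment s→f→t: bottleneck 6, flow now 23.
Augment s→a→c→e→t: bottleneck 7, flow now 30.
Augment s→b→d→e→t: bottleneck 2, flow now 32.
No augmenting path remains; maximum flow = 32.
In the residual graph, reachable from s: {s, a, b, d}.
Min-cut edges: s→f (6), a→c (7), b→t (5), d→e (2), d→t (12); capacity 6 + 7 + 5 + 2 + 12 = 32.
Cut capacity 38 exceeds the max flow 32, so it is not minimum.

No — its capacity is 38, but the minimum cut has capacity 32.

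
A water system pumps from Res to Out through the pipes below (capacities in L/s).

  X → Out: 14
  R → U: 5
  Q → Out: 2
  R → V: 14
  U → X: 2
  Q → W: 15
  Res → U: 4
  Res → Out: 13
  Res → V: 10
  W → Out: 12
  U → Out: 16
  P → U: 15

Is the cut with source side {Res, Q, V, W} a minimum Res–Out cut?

No — its capacity is 31, but the minimum cut has capacity 17.

Given cut capacity: 4 + 13 + 2 + 12 = 31.
Augment Res→Out: bottleneck 13, flow now 13.
Augment Res→U→Out: bottleneck 4, flow now 17.
No augmenting path remains; maximum flow = 17.
In the residual graph, reachable from Res: {Res, V}.
Min-cut edges: Res→U (4), Res→Out (13); capacity 4 + 13 = 17.
Cut capacity 31 exceeds the max flow 17, so it is not minimum.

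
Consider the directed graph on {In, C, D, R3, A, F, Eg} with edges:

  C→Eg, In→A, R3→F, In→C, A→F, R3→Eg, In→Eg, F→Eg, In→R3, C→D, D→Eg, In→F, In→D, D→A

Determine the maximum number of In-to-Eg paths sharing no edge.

5

Assign every edge capacity 1; by Menger, the answer equals the max flow.
Path In→Eg (+1); total 1.
Path In→C→Eg (+1); total 2.
Path In→D→Eg (+1); total 3.
Path In→R3→Eg (+1); total 4.
Path In→F→Eg (+1); total 5.
No residual In→Eg path; max flow = 5.
Certifying cut of size 5: {F→Eg, In→C, In→D, In→Eg, In→R3}.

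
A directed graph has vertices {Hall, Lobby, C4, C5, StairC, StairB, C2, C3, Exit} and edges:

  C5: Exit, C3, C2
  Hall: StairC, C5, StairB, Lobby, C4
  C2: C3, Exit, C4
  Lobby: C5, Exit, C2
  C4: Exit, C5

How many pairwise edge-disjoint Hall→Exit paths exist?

3

Assign every edge capacity 1; by Menger, the answer equals the max flow.
Path Hall→Lobby→Exit (+1); total 1.
Path Hall→C4→Exit (+1); total 2.
Path Hall→C5→Exit (+1); total 3.
No residual Hall→Exit path; max flow = 3.
Certifying cut of size 3: {Hall→C4, Hall→C5, Hall→Lobby}.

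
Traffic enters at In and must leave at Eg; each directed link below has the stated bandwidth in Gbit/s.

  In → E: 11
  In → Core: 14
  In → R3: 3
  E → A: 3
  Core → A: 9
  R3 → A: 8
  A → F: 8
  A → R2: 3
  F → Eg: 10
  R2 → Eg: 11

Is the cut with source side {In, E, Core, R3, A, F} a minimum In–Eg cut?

No — its capacity is 13, but the minimum cut has capacity 11.

Given cut capacity: 3 + 10 = 13.
Augment In→E→A→F→Eg: bottleneck 3, flow now 3.
Augment In→Core→A→F→Eg: bottleneck 5, flow now 8.
Augment In→Core→A→R2→Eg: bottleneck 3, flow now 11.
No augmenting path remains; maximum flow = 11.
In the residual graph, reachable from In: {In, E, Core, R3, A}.
Min-cut edges: A→F (8), A→R2 (3); capacity 8 + 3 = 11.
Cut capacity 13 exceeds the max flow 11, so it is not minimum.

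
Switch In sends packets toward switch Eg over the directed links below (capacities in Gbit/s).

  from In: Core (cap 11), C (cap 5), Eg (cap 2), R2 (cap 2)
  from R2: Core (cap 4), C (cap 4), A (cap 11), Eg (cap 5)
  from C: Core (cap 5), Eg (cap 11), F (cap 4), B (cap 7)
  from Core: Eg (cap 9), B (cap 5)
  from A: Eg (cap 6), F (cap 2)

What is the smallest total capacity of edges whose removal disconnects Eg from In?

18

Augment In→Eg: bottleneck 2, flow now 2.
Augment In→R2→Eg: bottleneck 2, flow now 4.
Augment In→C→Eg: bottleneck 5, flow now 9.
Augment In→Core→Eg: bottleneck 9, flow now 18.
No augmenting path remains; maximum flow = 18.
By max-flow min-cut, the minimum cut capacity equals the max flow.
In the residual graph, reachable from In: {In, Core, B}.
Min-cut edges: In→R2 (2), In→C (5), In→Eg (2), Core→Eg (9); capacity 2 + 5 + 2 + 9 = 18.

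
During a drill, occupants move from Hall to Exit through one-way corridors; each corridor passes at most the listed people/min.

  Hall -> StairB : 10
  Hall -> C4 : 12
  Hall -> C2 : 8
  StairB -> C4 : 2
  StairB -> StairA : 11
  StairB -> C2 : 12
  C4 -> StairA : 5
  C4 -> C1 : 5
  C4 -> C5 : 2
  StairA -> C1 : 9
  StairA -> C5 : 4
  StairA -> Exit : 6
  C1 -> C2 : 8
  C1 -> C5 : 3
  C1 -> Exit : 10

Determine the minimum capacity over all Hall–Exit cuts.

Augment Hall→StairB→StairA→Exit: bottleneck 6, flow now 6.
Augment Hall→C4→C1→Exit: bottleneck 5, flow now 11.
Augment Hall→StairB→StairA→C1→Exit: bottleneck 4, flow now 15.
Augment Hall→C4→StairA→C1→Exit: bottleneck 1, flow now 16.
No augmenting path remains; maximum flow = 16.
By max-flow min-cut, the minimum cut capacity equals the max flow.
In the residual graph, reachable from Hall: {Hall, StairB, C4, StairA, C1, C2, C5}.
Min-cut edges: StairA→Exit (6), C1→Exit (10); capacity 6 + 10 = 16.

16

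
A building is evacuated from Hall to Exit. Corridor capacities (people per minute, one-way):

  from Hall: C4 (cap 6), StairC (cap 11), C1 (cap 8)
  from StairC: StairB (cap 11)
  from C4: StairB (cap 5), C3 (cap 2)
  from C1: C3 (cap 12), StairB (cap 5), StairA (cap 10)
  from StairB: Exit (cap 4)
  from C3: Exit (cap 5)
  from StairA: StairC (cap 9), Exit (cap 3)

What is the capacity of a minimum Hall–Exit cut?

Augment Hall→StairC→StairB→Exit: bottleneck 4, flow now 4.
Augment Hall→C4→C3→Exit: bottleneck 2, flow now 6.
Augment Hall→C1→C3→Exit: bottleneck 3, flow now 9.
Augment Hall→C1→StairA→Exit: bottleneck 3, flow now 12.
No augmenting path remains; maximum flow = 12.
By max-flow min-cut, the minimum cut capacity equals the max flow.
In the residual graph, reachable from Hall: {Hall, StairC, C4, C1, StairB, C3, StairA}.
Min-cut edges: StairB→Exit (4), C3→Exit (5), StairA→Exit (3); capacity 4 + 5 + 3 = 12.

12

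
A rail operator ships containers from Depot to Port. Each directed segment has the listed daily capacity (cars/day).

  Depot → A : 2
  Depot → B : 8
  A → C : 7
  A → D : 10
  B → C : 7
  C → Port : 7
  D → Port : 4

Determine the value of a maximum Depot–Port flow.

Augment Depot→A→C→Port: bottleneck 2, flow now 2.
Augment Depot→B→C→Port: bottleneck 5, flow now 7.
Augment Depot→B→C→A→D→Port: bottleneck 2, flow now 9. (uses reverse residual edge)
No augmenting path remains; maximum flow = 9.
In the residual graph, reachable from Depot: {Depot, B}.
Min-cut edges: Depot→A (2), B→C (7); capacity 2 + 7 = 9.
This cut is saturated, so no flow can exceed 9.

9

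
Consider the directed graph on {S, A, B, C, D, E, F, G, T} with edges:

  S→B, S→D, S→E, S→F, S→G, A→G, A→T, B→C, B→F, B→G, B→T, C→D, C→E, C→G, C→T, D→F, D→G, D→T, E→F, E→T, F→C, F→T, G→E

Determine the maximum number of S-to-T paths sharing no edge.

5

Assign every edge capacity 1; by Menger, the answer equals the max flow.
Path S→B→T (+1); total 1.
Path S→D→T (+1); total 2.
Path S→E→T (+1); total 3.
Path S→F→T (+1); total 4.
Path S→G→E→F→C→T (+1); total 5.
No residual S→T path; max flow = 5.
Certifying cut of size 5: {S→B, S→D, S→E, S→F, S→G}.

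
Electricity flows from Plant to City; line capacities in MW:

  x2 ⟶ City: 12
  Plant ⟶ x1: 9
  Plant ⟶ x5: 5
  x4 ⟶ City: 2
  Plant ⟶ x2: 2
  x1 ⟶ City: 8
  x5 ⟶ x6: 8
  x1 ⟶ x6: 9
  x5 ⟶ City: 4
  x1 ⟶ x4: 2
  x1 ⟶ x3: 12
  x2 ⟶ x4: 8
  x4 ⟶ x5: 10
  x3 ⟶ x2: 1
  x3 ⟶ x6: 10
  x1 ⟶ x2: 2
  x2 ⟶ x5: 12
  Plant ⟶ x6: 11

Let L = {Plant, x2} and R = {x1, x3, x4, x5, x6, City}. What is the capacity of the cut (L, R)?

Edges leaving {Plant, x2}: Plant→x1 (9), Plant→x5 (5), Plant→x6 (11), x2→x4 (8), x2→x5 (12), x2→City (12).
Cut capacity = 9 + 5 + 11 + 8 + 12 + 12 = 57.

57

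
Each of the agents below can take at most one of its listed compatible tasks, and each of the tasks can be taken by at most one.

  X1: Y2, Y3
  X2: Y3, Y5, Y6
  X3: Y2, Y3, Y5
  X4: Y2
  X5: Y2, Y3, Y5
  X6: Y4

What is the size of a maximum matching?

Unit-capacity flow: source→left, listed edges, right→sink; max matching = max flow.
Augmenting path X1→Y2 (+1); matched 1.
Augmenting path X2→Y3 (+1); matched 2.
Augmenting path X3→Y5 (+1); matched 3.
Augmenting path X6→Y4 (+1); matched 4.
Augmenting path X5→Y3→X2→Y6 (+1); matched 5.
No augmenting path remains; maximum matching = 5.
König certificate: {X2, X6, Y2, Y3, Y5} is a vertex cover of size 5 (every listed pair touches it), so no matching can be larger.

5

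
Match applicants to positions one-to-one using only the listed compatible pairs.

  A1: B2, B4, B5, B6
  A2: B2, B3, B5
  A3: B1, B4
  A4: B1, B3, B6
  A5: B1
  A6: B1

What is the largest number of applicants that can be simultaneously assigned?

5

Unit-capacity flow: source→left, listed edges, right→sink; max matching = max flow.
Augmenting path A1→B2 (+1); matched 1.
Augmenting path A2→B3 (+1); matched 2.
Augmenting path A3→B1 (+1); matched 3.
Augmenting path A4→B6 (+1); matched 4.
Augmenting path A5→B1→A3→B4 (+1); matched 5.
No augmenting path remains; maximum matching = 5.
König certificate: {A1, A2, A3, A4, B1} is a vertex cover of size 5 (every listed pair touches it), so no matching can be larger.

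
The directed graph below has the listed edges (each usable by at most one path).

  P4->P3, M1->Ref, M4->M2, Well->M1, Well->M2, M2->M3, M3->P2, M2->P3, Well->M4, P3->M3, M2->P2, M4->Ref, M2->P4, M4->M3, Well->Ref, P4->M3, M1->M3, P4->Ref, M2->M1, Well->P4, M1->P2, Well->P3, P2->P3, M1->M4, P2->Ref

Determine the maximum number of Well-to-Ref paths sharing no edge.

Assign every edge capacity 1; by Menger, the answer equals the max flow.
Path Well→Ref (+1); total 1.
Path Well→M1→Ref (+1); total 2.
Path Well→P4→Ref (+1); total 3.
Path Well→M4→Ref (+1); total 4.
Path Well→M2→P2→Ref (+1); total 5.
No residual Well→Ref path; max flow = 5.
Certifying cut of size 5: {M1→Ref, M4→Ref, P2→Ref, P4→Ref, Well→Ref}.

5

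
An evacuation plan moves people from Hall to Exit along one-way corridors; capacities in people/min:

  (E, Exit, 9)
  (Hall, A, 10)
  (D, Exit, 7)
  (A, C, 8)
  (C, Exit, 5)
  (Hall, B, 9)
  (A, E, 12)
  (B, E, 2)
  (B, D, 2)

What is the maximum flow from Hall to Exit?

14

Augment Hall→A→C→Exit: bottleneck 5, flow now 5.
Augment Hall→A→E→Exit: bottleneck 5, flow now 10.
Augment Hall→B→D→Exit: bottleneck 2, flow now 12.
Augment Hall→B→E→Exit: bottleneck 2, flow now 14.
No augmenting path remains; maximum flow = 14.
In the residual graph, reachable from Hall: {Hall, B}.
Min-cut edges: Hall→A (10), B→D (2), B→E (2); capacity 10 + 2 + 2 = 14.
This cut is saturated, so no flow can exceed 14.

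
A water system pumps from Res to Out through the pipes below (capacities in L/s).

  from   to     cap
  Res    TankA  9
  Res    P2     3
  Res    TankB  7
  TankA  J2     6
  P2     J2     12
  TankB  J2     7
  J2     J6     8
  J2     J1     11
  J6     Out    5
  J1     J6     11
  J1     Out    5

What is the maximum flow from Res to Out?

Augment Res→TankA→J2→J6→Out: bottleneck 5, flow now 5.
Augment Res→TankA→J2→J1→Out: bottleneck 1, flow now 6.
Augment Res→P2→J2→J1→Out: bottleneck 3, flow now 9.
Augment Res→TankB→J2→J1→Out: bottleneck 1, flow now 10.
No augmenting path remains; maximum flow = 10.
In the residual graph, reachable from Res: {Res, TankA, P2, TankB, J2, J6, J1}.
Min-cut edges: J6→Out (5), J1→Out (5); capacity 5 + 5 = 10.
This cut is saturated, so no flow can exceed 10.

10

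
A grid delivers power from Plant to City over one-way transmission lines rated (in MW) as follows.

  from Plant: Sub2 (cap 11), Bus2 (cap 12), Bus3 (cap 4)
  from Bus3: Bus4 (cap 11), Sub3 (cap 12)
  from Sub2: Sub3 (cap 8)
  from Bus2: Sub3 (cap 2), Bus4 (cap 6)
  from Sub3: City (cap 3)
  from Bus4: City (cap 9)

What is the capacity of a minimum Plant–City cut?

12

Augment Plant→Bus3→Sub3→City: bottleneck 3, flow now 3.
Augment Plant→Bus3→Bus4→City: bottleneck 1, flow now 4.
Augment Plant→Bus2→Bus4→City: bottleneck 6, flow now 10.
Augment Plant→Sub2→Sub3→Bus3→Bus4→City: bottleneck 2, flow now 12. (uses reverse residual edge)
No augmenting path remains; maximum flow = 12.
By max-flow min-cut, the minimum cut capacity equals the max flow.
In the residual graph, reachable from Plant: {Plant, Bus3, Sub2, Bus2, Sub3, Bus4}.
Min-cut edges: Sub3→City (3), Bus4→City (9); capacity 3 + 9 = 12.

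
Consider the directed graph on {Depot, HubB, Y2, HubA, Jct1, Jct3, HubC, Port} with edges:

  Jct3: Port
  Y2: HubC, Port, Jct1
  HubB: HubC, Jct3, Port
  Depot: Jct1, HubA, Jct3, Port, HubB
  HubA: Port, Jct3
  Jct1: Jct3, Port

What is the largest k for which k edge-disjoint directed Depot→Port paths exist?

Assign every edge capacity 1; by Menger, the answer equals the max flow.
Path Depot→Port (+1); total 1.
Path Depot→HubB→Port (+1); total 2.
Path Depot→HubA→Port (+1); total 3.
Path Depot→Jct1→Port (+1); total 4.
Path Depot→Jct3→Port (+1); total 5.
No residual Depot→Port path; max flow = 5.
Certifying cut of size 5: {Depot→HubA, Depot→HubB, Depot→Jct1, Depot→Jct3, Depot→Port}.

5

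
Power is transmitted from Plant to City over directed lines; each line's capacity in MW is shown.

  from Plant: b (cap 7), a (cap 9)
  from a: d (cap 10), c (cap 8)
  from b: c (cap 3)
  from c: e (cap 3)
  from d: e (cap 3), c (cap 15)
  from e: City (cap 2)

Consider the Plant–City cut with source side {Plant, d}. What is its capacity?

Edges leaving {Plant, d}: Plant→a (9), Plant→b (7), d→c (15), d→e (3).
Cut capacity = 9 + 7 + 15 + 3 = 34.

34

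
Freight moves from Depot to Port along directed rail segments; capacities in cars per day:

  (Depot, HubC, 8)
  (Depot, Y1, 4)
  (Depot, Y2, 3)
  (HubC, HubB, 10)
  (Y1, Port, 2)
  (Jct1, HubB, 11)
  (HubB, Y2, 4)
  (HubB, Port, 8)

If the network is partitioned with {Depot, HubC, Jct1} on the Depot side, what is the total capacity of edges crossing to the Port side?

Edges leaving {Depot, HubC, Jct1}: Depot→Y1 (4), Depot→Y2 (3), HubC→HubB (10), Jct1→HubB (11).
Cut capacity = 4 + 3 + 10 + 11 = 28.

28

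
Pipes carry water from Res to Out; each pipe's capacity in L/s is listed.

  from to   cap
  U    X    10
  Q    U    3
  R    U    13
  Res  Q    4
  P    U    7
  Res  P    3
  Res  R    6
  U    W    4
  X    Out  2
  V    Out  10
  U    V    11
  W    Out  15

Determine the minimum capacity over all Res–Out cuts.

Augment Res→P→U→V→Out: bottleneck 3, flow now 3.
Augment Res→Q→U→V→Out: bottleneck 3, flow now 6.
Augment Res→R→U→V→Out: bottleneck 4, flow now 10.
Augment Res→R→U→W→Out: bottleneck 2, flow now 12.
No augmenting path remains; maximum flow = 12.
By max-flow min-cut, the minimum cut capacity equals the max flow.
In the residual graph, reachable from Res: {Res, Q}.
Min-cut edges: Res→P (3), Res→R (6), Q→U (3); capacity 3 + 6 + 3 = 12.

12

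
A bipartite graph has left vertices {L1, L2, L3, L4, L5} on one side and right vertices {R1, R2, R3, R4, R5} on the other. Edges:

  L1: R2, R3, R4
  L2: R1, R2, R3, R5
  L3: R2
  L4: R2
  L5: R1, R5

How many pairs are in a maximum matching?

4

Unit-capacity flow: source→left, listed edges, right→sink; max matching = max flow.
Augmenting path L1→R2 (+1); matched 1.
Augmenting path L2→R1 (+1); matched 2.
Augmenting path L5→R5 (+1); matched 3.
Augmenting path L3→R2→L1→R3 (+1); matched 4.
No augmenting path remains; maximum matching = 4.
König certificate: {L1, L2, L5, R2} is a vertex cover of size 4 (every listed pair touches it), so no matching can be larger.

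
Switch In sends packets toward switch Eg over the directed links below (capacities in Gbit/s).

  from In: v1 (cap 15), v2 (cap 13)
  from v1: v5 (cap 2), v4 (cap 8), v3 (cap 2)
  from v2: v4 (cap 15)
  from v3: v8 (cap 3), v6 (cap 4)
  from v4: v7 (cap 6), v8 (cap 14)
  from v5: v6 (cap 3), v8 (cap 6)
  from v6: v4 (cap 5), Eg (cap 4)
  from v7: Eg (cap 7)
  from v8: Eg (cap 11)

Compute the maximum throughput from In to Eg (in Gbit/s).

Augment In→v1→v3→v6→Eg: bottleneck 2, flow now 2.
Augment In→v1→v4→v7→Eg: bottleneck 6, flow now 8.
Augment In→v1→v4→v8→Eg: bottleneck 2, flow now 10.
Augment In→v1→v5→v6→Eg: bottleneck 2, flow now 12.
Augment In→v2→v4→v8→Eg: bottleneck 9, flow now 21.
No augmenting path remains; maximum flow = 21.
In the residual graph, reachable from In: {In, v1, v2, v4, v8}.
Min-cut edges: v1→v3 (2), v1→v5 (2), v4→v7 (6), v8→Eg (11); capacity 2 + 2 + 6 + 11 = 21.
This cut is saturated, so no flow can exceed 21.

21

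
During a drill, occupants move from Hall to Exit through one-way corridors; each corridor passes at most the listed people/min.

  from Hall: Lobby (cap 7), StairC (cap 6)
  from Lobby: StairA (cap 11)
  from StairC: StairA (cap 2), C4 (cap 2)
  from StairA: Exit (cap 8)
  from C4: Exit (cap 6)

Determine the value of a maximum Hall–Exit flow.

Augment Hall→Lobby→StairA→Exit: bottleneck 7, flow now 7.
Augment Hall→StairC→StairA→Exit: bottleneck 1, flow now 8.
Augment Hall→StairC→C4→Exit: bottleneck 2, flow now 10.
No augmenting path remains; maximum flow = 10.
In the residual graph, reachable from Hall: {Hall, Lobby, StairC, StairA}.
Min-cut edges: StairC→C4 (2), StairA→Exit (8); capacity 2 + 8 = 10.
This cut is saturated, so no flow can exceed 10.

10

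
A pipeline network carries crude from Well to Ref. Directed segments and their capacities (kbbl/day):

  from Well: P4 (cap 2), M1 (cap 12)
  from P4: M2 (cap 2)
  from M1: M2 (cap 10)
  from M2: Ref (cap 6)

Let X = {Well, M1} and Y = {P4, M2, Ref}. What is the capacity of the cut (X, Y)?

Edges leaving {Well, M1}: Well→P4 (2), M1→M2 (10).
Cut capacity = 2 + 10 = 12.

12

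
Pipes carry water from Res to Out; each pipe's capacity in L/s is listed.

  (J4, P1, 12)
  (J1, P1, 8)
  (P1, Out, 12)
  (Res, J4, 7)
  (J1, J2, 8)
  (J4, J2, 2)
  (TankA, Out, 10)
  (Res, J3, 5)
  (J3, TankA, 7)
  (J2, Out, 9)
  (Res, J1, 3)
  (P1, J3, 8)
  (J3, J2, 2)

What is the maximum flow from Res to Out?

Augment Res→J4→J2→Out: bottleneck 2, flow now 2.
Augment Res→J4→P1→Out: bottleneck 5, flow now 7.
Augment Res→J3→TankA→Out: bottleneck 5, flow now 12.
Augment Res→J1→J2→Out: bottleneck 3, flow now 15.
No augmenting path remains; maximum flow = 15.
In the residual graph, reachable from Res: {Res}.
Min-cut edges: Res→J4 (7), Res→J3 (5), Res→J1 (3); capacity 7 + 5 + 3 = 15.
This cut is saturated, so no flow can exceed 15.

15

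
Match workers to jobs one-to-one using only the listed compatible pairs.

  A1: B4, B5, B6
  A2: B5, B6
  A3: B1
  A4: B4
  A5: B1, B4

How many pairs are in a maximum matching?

Unit-capacity flow: source→left, listed edges, right→sink; max matching = max flow.
Augmenting path A1→B4 (+1); matched 1.
Augmenting path A2→B5 (+1); matched 2.
Augmenting path A3→B1 (+1); matched 3.
Augmenting path A4→B4→A1→B6 (+1); matched 4.
No augmenting path remains; maximum matching = 4.
König certificate: {A1, A2, B1, B4} is a vertex cover of size 4 (every listed pair touches it), so no matching can be larger.

4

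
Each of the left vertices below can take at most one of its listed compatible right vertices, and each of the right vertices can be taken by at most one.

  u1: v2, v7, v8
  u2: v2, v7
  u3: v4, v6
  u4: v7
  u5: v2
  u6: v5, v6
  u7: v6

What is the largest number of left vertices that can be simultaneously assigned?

6

Unit-capacity flow: source→left, listed edges, right→sink; max matching = max flow.
Augmenting path u1→v2 (+1); matched 1.
Augmenting path u2→v7 (+1); matched 2.
Augmenting path u3→v4 (+1); matched 3.
Augmenting path u6→v5 (+1); matched 4.
Augmenting path u7→v6 (+1); matched 5.
Augmenting path u5→v2→u1→v8 (+1); matched 6.
No augmenting path remains; maximum matching = 6.
König certificate: {u1, u3, u6, u7, v2, v7} is a vertex cover of size 6 (every listed pair touches it), so no matching can be larger.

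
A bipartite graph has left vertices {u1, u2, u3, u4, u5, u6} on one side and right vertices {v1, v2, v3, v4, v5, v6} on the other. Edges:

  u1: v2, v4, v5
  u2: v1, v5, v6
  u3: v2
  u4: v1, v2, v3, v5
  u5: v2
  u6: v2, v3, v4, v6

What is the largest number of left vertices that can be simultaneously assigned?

Unit-capacity flow: source→left, listed edges, right→sink; max matching = max flow.
Augmenting path u1→v2 (+1); matched 1.
Augmenting path u2→v1 (+1); matched 2.
Augmenting path u4→v3 (+1); matched 3.
Augmenting path u6→v4 (+1); matched 4.
Augmenting path u3→v2→u1→v5 (+1); matched 5.
No augmenting path remains; maximum matching = 5.
König certificate: {u1, u2, u4, u6, v2} is a vertex cover of size 5 (every listed pair touches it), so no matching can be larger.

5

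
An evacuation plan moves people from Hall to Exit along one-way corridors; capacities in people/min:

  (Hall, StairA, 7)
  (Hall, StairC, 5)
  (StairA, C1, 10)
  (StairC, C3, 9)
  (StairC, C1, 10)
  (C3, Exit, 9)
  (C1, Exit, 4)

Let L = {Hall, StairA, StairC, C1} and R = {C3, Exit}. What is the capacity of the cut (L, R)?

Edges leaving {Hall, StairA, StairC, C1}: StairC→C3 (9), C1→Exit (4).
Cut capacity = 9 + 4 = 13.

13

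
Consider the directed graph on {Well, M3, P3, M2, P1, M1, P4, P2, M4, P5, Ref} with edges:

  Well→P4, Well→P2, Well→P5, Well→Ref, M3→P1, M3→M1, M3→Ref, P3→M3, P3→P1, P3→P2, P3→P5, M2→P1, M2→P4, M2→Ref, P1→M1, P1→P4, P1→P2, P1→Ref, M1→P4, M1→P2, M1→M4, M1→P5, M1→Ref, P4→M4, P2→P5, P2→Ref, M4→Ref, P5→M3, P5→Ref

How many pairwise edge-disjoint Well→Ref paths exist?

Assign every edge capacity 1; by Menger, the answer equals the max flow.
Path Well→Ref (+1); total 1.
Path Well→P2→Ref (+1); total 2.
Path Well→P5→Ref (+1); total 3.
Path Well→P4→M4→Ref (+1); total 4.
No residual Well→Ref path; max flow = 4.
Certifying cut of size 4: {Well→P2, Well→P4, Well→P5, Well→Ref}.

4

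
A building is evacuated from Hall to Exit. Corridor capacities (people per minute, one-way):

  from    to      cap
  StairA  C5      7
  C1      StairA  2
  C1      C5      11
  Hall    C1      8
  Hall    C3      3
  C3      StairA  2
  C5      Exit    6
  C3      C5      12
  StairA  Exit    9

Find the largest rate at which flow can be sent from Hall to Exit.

10

Augment Hall→C1→C5→Exit: bottleneck 6, flow now 6.
Augment Hall→C1→StairA→Exit: bottleneck 2, flow now 8.
Augment Hall→C3→StairA→Exit: bottleneck 2, flow now 10.
No augmenting path remains; maximum flow = 10.
In the residual graph, reachable from Hall: {Hall, C1, C3, C5}.
Min-cut edges: C1→StairA (2), C3→StairA (2), C5→Exit (6); capacity 2 + 2 + 6 = 10.
This cut is saturated, so no flow can exceed 10.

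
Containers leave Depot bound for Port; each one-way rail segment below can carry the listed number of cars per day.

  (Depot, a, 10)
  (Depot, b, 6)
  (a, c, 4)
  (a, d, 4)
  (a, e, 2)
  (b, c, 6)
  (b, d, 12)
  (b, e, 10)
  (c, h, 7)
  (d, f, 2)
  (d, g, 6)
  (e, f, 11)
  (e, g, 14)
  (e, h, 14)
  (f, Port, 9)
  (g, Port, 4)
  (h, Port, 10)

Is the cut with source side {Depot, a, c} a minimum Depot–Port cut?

No — its capacity is 19, but the minimum cut has capacity 16.

Given cut capacity: 6 + 4 + 2 + 7 = 19.
Augment Depot→a→c→h→Port: bottleneck 4, flow now 4.
Augment Depot→a→d→f→Port: bottleneck 2, flow now 6.
Augment Depot→a→d→g→Port: bottleneck 2, flow now 8.
Augment Depot→a→e→f→Port: bottleneck 2, flow now 10.
Augment Depot→b→c→h→Port: bottleneck 3, flow now 13.
Augment Depot→b→d→g→Port: bottleneck 2, flow now 15.
Augment Depot→b→e→f→Port: bottleneck 1, flow now 16.
No augmenting path remains; maximum flow = 16.
In the residual graph, reachable from Depot: {Depot}.
Min-cut edges: Depot→a (10), Depot→b (6); capacity 10 + 6 = 16.
Cut capacity 19 exceeds the max flow 16, so it is not minimum.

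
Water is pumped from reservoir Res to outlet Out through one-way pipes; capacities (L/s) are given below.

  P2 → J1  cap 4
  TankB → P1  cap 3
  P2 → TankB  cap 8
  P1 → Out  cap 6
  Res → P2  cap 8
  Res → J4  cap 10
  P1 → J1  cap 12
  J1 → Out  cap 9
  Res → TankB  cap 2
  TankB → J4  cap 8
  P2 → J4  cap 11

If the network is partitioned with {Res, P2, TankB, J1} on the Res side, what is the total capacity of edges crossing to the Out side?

41

Edges leaving {Res, P2, TankB, J1}: Res→J4 (10), P2→J4 (11), TankB→P1 (3), TankB→J4 (8), J1→Out (9).
Cut capacity = 10 + 11 + 3 + 8 + 9 = 41.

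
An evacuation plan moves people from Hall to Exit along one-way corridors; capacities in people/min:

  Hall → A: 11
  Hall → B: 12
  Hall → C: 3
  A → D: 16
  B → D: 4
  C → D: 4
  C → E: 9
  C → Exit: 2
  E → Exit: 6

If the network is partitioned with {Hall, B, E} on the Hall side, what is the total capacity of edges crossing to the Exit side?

24

Edges leaving {Hall, B, E}: Hall→A (11), Hall→C (3), B→D (4), E→Exit (6).
Cut capacity = 11 + 3 + 4 + 6 = 24.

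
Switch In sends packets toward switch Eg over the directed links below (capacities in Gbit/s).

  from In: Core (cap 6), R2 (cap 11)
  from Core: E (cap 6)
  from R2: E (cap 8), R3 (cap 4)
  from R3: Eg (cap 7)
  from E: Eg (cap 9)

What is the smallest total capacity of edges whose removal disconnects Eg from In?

13

Augment In→Core→E→Eg: bottleneck 6, flow now 6.
Augment In→R2→R3→Eg: bottleneck 4, flow now 10.
Augment In→R2→E→Eg: bottleneck 3, flow now 13.
No augmenting path remains; maximum flow = 13.
By max-flow min-cut, the minimum cut capacity equals the max flow.
In the residual graph, reachable from In: {In, Core, R2, E}.
Min-cut edges: R2→R3 (4), E→Eg (9); capacity 4 + 9 = 13.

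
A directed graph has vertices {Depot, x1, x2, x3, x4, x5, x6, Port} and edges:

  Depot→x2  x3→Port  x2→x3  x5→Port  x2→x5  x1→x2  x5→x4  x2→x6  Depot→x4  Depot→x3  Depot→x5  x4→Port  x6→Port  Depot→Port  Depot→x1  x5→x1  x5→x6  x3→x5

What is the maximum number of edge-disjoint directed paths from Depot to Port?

Assign every edge capacity 1; by Menger, the answer equals the max flow.
Path Depot→Port (+1); total 1.
Path Depot→x3→Port (+1); total 2.
Path Depot→x4→Port (+1); total 3.
Path Depot→x5→Port (+1); total 4.
Path Depot→x2→x6→Port (+1); total 5.
No residual Depot→Port path; max flow = 5.
Certifying cut of size 5: {Depot→Port, x3→Port, x4→Port, x5→Port, x6→Port}.

5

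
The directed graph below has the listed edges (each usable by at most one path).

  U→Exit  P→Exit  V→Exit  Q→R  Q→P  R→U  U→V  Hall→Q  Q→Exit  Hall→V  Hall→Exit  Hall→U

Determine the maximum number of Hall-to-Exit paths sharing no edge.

4

Assign every edge capacity 1; by Menger, the answer equals the max flow.
Path Hall→Exit (+1); total 1.
Path Hall→Q→Exit (+1); total 2.
Path Hall→U→Exit (+1); total 3.
Path Hall→V→Exit (+1); total 4.
No residual Hall→Exit path; max flow = 4.
Certifying cut of size 4: {Hall→Exit, Hall→Q, Hall→U, Hall→V}.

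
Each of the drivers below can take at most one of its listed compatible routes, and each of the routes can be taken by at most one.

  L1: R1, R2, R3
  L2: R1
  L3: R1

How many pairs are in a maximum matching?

2

Unit-capacity flow: source→left, listed edges, right→sink; max matching = max flow.
Augmenting path L1→R1 (+1); matched 1.
Augmenting path L2→R1→L1→R2 (+1); matched 2.
No augmenting path remains; maximum matching = 2.
König certificate: {L1, R1} is a vertex cover of size 2 (every listed pair touches it), so no matching can be larger.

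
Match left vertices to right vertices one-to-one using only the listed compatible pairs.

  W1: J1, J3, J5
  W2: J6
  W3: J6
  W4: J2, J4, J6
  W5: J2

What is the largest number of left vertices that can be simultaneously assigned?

Unit-capacity flow: source→left, listed edges, right→sink; max matching = max flow.
Augmenting path W1→J1 (+1); matched 1.
Augmenting path W2→J6 (+1); matched 2.
Augmenting path W4→J2 (+1); matched 3.
Augmenting path W5→J2→W4→J4 (+1); matched 4.
No augmenting path remains; maximum matching = 4.
König certificate: {W1, W4, W5, J6} is a vertex cover of size 4 (every listed pair touches it), so no matching can be larger.

4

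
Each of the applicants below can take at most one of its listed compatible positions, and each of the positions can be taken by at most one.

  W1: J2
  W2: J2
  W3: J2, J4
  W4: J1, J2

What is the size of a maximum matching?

Unit-capacity flow: source→left, listed edges, right→sink; max matching = max flow.
Augmenting path W1→J2 (+1); matched 1.
Augmenting path W3→J4 (+1); matched 2.
Augmenting path W4→J1 (+1); matched 3.
No augmenting path remains; maximum matching = 3.
König certificate: {W3, W4, J2} is a vertex cover of size 3 (every listed pair touches it), so no matching can be larger.

3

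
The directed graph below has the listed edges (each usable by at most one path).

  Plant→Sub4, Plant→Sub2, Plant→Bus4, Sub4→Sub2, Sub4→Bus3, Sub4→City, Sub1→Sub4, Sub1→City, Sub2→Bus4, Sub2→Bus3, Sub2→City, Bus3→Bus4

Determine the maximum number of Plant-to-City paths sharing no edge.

2

Assign every edge capacity 1; by Menger, the answer equals the max flow.
Path Plant→Sub4→City (+1); total 1.
Path Plant→Sub2→City (+1); total 2.
No residual Plant→City path; max flow = 2.
Certifying cut of size 2: {Plant→Sub2, Plant→Sub4}.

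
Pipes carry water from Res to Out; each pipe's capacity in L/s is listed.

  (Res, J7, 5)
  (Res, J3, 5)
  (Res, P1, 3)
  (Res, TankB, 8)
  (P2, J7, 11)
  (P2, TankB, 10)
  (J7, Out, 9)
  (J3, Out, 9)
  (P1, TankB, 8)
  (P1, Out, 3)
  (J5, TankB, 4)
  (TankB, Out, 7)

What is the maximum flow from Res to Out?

Augment Res→J7→Out: bottleneck 5, flow now 5.
Augment Res→J3→Out: bottleneck 5, flow now 10.
Augment Res→P1→Out: bottleneck 3, flow now 13.
Augment Res→TankB→Out: bottleneck 7, flow now 20.
No augmenting path remains; maximum flow = 20.
In the residual graph, reachable from Res: {Res, TankB}.
Min-cut edges: Res→J7 (5), Res→J3 (5), Res→P1 (3), TankB→Out (7); capacity 5 + 5 + 3 + 7 = 20.
This cut is saturated, so no flow can exceed 20.

20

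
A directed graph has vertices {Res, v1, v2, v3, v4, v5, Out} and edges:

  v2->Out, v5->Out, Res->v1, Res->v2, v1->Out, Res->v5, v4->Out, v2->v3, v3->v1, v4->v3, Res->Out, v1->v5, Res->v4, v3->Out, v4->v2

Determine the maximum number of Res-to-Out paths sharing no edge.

5

Assign every edge capacity 1; by Menger, the answer equals the max flow.
Path Res→Out (+1); total 1.
Path Res→v1→Out (+1); total 2.
Path Res→v2→Out (+1); total 3.
Path Res→v4→Out (+1); total 4.
Path Res→v5→Out (+1); total 5.
No residual Res→Out path; max flow = 5.
Certifying cut of size 5: {Res→Out, Res→v1, Res→v2, Res→v4, Res→v5}.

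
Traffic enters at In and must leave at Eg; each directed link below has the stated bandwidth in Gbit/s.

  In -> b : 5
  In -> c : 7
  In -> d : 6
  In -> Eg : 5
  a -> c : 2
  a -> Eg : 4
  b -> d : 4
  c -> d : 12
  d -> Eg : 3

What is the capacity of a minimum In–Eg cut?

8

Augment In→Eg: bottleneck 5, flow now 5.
Augment In→d→Eg: bottleneck 3, flow now 8.
No augmenting path remains; maximum flow = 8.
By max-flow min-cut, the minimum cut capacity equals the max flow.
In the residual graph, reachable from In: {In, b, c, d}.
Min-cut edges: In→Eg (5), d→Eg (3); capacity 5 + 3 = 8.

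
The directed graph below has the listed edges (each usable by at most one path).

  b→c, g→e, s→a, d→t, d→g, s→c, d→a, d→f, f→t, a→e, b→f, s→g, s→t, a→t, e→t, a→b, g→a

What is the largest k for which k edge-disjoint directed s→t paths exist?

Assign every edge capacity 1; by Menger, the answer equals the max flow.
Path s→t (+1); total 1.
Path s→a→t (+1); total 2.
Path s→g→e→t (+1); total 3.
No residual s→t path; max flow = 3.
Certifying cut of size 3: {s→a, s→g, s→t}.

3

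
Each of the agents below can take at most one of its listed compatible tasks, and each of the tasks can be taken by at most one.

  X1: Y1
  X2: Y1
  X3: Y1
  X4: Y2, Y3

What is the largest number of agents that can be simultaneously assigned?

Unit-capacity flow: source→left, listed edges, right→sink; max matching = max flow.
Augmenting path X1→Y1 (+1); matched 1.
Augmenting path X4→Y2 (+1); matched 2.
No augmenting path remains; maximum matching = 2.
König certificate: {X4, Y1} is a vertex cover of size 2 (every listed pair touches it), so no matching can be larger.

2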